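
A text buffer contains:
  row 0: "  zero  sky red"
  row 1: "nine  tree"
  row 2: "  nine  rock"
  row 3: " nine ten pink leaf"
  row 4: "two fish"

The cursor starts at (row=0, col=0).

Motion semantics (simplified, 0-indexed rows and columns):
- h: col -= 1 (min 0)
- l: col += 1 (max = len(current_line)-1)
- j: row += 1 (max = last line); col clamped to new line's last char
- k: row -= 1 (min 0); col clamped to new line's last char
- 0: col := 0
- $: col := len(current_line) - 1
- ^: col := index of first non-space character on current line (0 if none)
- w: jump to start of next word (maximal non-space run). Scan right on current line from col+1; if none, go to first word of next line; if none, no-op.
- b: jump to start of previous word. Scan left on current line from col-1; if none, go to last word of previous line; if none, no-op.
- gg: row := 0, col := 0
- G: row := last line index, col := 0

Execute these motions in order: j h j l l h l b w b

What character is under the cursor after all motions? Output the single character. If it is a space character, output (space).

After 1 (j): row=1 col=0 char='n'
After 2 (h): row=1 col=0 char='n'
After 3 (j): row=2 col=0 char='_'
After 4 (l): row=2 col=1 char='_'
After 5 (l): row=2 col=2 char='n'
After 6 (h): row=2 col=1 char='_'
After 7 (l): row=2 col=2 char='n'
After 8 (b): row=1 col=6 char='t'
After 9 (w): row=2 col=2 char='n'
After 10 (b): row=1 col=6 char='t'

Answer: t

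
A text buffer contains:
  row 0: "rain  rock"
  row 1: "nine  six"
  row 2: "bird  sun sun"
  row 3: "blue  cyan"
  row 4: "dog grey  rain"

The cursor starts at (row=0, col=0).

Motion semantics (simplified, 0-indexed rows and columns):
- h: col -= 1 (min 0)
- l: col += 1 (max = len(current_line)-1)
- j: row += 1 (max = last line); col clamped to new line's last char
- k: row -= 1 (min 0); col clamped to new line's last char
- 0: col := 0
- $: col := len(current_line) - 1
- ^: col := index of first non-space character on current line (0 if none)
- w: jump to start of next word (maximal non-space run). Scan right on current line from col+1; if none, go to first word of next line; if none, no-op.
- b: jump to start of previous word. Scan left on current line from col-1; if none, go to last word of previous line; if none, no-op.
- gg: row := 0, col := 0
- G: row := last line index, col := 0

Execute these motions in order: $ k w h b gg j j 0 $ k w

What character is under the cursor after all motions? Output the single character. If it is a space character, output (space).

Answer: b

Derivation:
After 1 ($): row=0 col=9 char='k'
After 2 (k): row=0 col=9 char='k'
After 3 (w): row=1 col=0 char='n'
After 4 (h): row=1 col=0 char='n'
After 5 (b): row=0 col=6 char='r'
After 6 (gg): row=0 col=0 char='r'
After 7 (j): row=1 col=0 char='n'
After 8 (j): row=2 col=0 char='b'
After 9 (0): row=2 col=0 char='b'
After 10 ($): row=2 col=12 char='n'
After 11 (k): row=1 col=8 char='x'
After 12 (w): row=2 col=0 char='b'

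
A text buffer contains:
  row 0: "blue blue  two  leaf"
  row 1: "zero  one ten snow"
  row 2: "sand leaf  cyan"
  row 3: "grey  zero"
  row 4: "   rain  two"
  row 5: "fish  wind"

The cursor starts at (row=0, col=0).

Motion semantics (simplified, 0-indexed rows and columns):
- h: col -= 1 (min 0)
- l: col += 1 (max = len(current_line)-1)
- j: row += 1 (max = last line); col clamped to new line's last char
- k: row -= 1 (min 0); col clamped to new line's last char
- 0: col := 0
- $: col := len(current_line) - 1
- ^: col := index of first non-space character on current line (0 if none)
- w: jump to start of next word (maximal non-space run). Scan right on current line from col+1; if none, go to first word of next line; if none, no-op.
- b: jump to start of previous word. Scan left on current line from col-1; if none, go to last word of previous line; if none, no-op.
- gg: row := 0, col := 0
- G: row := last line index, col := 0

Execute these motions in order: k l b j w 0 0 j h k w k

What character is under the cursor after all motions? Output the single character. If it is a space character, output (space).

After 1 (k): row=0 col=0 char='b'
After 2 (l): row=0 col=1 char='l'
After 3 (b): row=0 col=0 char='b'
After 4 (j): row=1 col=0 char='z'
After 5 (w): row=1 col=6 char='o'
After 6 (0): row=1 col=0 char='z'
After 7 (0): row=1 col=0 char='z'
After 8 (j): row=2 col=0 char='s'
After 9 (h): row=2 col=0 char='s'
After 10 (k): row=1 col=0 char='z'
After 11 (w): row=1 col=6 char='o'
After 12 (k): row=0 col=6 char='l'

Answer: l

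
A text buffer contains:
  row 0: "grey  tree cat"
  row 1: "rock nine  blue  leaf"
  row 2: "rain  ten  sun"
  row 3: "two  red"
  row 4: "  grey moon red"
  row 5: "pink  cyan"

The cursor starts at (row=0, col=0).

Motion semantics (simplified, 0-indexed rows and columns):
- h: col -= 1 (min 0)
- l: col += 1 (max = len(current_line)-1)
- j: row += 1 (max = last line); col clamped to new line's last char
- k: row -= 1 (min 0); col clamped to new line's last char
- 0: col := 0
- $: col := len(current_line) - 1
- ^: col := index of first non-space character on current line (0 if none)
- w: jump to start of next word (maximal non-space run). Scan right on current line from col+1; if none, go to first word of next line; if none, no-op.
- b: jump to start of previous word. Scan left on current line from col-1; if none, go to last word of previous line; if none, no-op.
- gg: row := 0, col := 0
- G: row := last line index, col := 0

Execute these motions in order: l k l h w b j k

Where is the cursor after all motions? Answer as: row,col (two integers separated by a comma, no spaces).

After 1 (l): row=0 col=1 char='r'
After 2 (k): row=0 col=1 char='r'
After 3 (l): row=0 col=2 char='e'
After 4 (h): row=0 col=1 char='r'
After 5 (w): row=0 col=6 char='t'
After 6 (b): row=0 col=0 char='g'
After 7 (j): row=1 col=0 char='r'
After 8 (k): row=0 col=0 char='g'

Answer: 0,0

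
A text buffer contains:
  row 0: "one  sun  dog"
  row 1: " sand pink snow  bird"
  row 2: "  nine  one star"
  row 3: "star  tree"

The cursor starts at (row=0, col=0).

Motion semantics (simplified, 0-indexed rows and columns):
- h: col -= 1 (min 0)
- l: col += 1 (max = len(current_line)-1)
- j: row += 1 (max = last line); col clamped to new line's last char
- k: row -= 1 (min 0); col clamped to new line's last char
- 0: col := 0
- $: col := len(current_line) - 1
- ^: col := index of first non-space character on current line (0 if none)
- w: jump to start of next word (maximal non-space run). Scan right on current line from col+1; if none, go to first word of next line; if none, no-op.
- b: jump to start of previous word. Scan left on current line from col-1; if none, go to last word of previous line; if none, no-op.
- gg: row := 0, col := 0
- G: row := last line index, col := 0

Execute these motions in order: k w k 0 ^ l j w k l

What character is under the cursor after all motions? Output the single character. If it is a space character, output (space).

After 1 (k): row=0 col=0 char='o'
After 2 (w): row=0 col=5 char='s'
After 3 (k): row=0 col=5 char='s'
After 4 (0): row=0 col=0 char='o'
After 5 (^): row=0 col=0 char='o'
After 6 (l): row=0 col=1 char='n'
After 7 (j): row=1 col=1 char='s'
After 8 (w): row=1 col=6 char='p'
After 9 (k): row=0 col=6 char='u'
After 10 (l): row=0 col=7 char='n'

Answer: n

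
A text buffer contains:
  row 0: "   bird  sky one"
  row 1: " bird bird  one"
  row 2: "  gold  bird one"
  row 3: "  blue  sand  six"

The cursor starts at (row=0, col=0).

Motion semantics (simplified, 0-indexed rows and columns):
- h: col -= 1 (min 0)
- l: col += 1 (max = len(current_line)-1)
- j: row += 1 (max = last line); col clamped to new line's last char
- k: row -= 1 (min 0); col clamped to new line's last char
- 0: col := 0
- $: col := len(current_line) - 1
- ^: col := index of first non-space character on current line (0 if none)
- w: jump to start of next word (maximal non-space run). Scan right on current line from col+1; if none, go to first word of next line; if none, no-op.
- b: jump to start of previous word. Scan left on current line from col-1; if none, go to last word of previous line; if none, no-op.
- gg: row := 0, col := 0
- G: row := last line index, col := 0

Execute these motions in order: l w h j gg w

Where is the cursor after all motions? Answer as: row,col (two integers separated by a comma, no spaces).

After 1 (l): row=0 col=1 char='_'
After 2 (w): row=0 col=3 char='b'
After 3 (h): row=0 col=2 char='_'
After 4 (j): row=1 col=2 char='i'
After 5 (gg): row=0 col=0 char='_'
After 6 (w): row=0 col=3 char='b'

Answer: 0,3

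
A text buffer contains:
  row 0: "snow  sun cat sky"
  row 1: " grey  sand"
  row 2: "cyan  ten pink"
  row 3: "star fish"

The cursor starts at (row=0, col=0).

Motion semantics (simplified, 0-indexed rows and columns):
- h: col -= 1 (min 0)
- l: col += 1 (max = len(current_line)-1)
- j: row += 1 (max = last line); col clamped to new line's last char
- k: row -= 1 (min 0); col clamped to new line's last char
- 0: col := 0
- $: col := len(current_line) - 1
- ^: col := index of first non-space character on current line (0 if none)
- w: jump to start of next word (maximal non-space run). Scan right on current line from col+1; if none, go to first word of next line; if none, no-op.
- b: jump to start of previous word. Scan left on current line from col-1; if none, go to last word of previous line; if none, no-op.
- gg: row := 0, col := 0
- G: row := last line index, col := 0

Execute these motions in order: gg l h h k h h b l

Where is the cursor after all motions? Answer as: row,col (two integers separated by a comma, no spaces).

Answer: 0,1

Derivation:
After 1 (gg): row=0 col=0 char='s'
After 2 (l): row=0 col=1 char='n'
After 3 (h): row=0 col=0 char='s'
After 4 (h): row=0 col=0 char='s'
After 5 (k): row=0 col=0 char='s'
After 6 (h): row=0 col=0 char='s'
After 7 (h): row=0 col=0 char='s'
After 8 (b): row=0 col=0 char='s'
After 9 (l): row=0 col=1 char='n'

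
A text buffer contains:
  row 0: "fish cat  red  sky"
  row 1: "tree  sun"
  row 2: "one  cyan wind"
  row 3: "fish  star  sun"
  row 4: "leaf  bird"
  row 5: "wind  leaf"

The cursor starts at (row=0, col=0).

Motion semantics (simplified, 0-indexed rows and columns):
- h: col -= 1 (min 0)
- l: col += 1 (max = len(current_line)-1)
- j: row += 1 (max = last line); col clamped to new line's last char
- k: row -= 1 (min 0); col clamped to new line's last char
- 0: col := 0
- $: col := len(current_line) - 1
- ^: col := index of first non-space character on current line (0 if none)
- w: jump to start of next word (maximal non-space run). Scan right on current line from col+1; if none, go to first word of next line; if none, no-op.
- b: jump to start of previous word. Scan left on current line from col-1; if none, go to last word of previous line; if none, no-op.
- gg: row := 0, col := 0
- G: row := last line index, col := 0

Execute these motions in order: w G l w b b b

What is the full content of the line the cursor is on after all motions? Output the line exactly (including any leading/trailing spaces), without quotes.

Answer: leaf  bird

Derivation:
After 1 (w): row=0 col=5 char='c'
After 2 (G): row=5 col=0 char='w'
After 3 (l): row=5 col=1 char='i'
After 4 (w): row=5 col=6 char='l'
After 5 (b): row=5 col=0 char='w'
After 6 (b): row=4 col=6 char='b'
After 7 (b): row=4 col=0 char='l'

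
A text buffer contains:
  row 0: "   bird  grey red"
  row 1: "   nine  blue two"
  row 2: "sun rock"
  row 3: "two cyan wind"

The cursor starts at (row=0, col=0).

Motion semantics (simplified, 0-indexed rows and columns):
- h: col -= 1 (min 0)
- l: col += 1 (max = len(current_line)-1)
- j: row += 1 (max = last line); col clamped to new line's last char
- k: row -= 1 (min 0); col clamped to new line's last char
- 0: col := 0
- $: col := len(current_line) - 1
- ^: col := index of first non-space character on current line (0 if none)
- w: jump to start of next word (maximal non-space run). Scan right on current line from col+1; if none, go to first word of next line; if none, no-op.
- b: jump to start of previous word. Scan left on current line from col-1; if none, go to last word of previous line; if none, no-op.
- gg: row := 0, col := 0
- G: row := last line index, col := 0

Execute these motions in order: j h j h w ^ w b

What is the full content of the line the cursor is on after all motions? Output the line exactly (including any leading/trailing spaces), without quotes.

Answer: sun rock

Derivation:
After 1 (j): row=1 col=0 char='_'
After 2 (h): row=1 col=0 char='_'
After 3 (j): row=2 col=0 char='s'
After 4 (h): row=2 col=0 char='s'
After 5 (w): row=2 col=4 char='r'
After 6 (^): row=2 col=0 char='s'
After 7 (w): row=2 col=4 char='r'
After 8 (b): row=2 col=0 char='s'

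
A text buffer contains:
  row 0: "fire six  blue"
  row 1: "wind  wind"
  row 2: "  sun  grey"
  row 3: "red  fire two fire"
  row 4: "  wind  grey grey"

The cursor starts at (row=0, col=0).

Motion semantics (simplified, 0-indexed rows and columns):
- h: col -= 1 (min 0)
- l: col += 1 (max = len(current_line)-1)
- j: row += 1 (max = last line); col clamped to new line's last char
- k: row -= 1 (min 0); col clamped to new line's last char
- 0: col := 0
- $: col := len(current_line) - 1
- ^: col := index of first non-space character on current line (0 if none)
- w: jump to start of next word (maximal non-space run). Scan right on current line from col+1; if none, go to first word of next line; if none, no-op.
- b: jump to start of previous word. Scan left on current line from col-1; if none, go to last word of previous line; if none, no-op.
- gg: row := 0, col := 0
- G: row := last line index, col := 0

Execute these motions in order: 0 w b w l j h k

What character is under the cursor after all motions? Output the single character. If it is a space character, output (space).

After 1 (0): row=0 col=0 char='f'
After 2 (w): row=0 col=5 char='s'
After 3 (b): row=0 col=0 char='f'
After 4 (w): row=0 col=5 char='s'
After 5 (l): row=0 col=6 char='i'
After 6 (j): row=1 col=6 char='w'
After 7 (h): row=1 col=5 char='_'
After 8 (k): row=0 col=5 char='s'

Answer: s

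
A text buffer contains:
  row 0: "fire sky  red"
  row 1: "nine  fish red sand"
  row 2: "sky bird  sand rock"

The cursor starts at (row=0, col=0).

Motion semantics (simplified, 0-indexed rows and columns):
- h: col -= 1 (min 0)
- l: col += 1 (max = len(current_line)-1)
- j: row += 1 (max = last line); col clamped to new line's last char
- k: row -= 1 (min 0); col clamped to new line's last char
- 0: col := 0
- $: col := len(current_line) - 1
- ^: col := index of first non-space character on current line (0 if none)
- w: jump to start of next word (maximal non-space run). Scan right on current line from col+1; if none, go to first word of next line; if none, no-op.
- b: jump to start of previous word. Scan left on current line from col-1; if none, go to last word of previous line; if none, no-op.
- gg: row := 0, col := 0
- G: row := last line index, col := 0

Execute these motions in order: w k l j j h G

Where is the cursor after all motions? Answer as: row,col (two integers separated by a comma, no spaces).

Answer: 2,0

Derivation:
After 1 (w): row=0 col=5 char='s'
After 2 (k): row=0 col=5 char='s'
After 3 (l): row=0 col=6 char='k'
After 4 (j): row=1 col=6 char='f'
After 5 (j): row=2 col=6 char='r'
After 6 (h): row=2 col=5 char='i'
After 7 (G): row=2 col=0 char='s'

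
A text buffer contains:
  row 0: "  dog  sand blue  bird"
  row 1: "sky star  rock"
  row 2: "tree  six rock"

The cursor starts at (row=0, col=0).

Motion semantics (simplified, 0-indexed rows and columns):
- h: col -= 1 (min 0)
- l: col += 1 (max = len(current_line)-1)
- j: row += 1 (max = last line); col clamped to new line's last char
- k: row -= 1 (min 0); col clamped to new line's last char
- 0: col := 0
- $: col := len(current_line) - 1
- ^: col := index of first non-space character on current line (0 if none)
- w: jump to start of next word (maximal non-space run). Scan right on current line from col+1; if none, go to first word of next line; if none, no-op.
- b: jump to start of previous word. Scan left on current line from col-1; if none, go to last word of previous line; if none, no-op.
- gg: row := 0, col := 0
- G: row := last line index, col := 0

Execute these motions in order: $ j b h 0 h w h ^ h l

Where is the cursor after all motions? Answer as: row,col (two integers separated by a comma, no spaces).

After 1 ($): row=0 col=21 char='d'
After 2 (j): row=1 col=13 char='k'
After 3 (b): row=1 col=10 char='r'
After 4 (h): row=1 col=9 char='_'
After 5 (0): row=1 col=0 char='s'
After 6 (h): row=1 col=0 char='s'
After 7 (w): row=1 col=4 char='s'
After 8 (h): row=1 col=3 char='_'
After 9 (^): row=1 col=0 char='s'
After 10 (h): row=1 col=0 char='s'
After 11 (l): row=1 col=1 char='k'

Answer: 1,1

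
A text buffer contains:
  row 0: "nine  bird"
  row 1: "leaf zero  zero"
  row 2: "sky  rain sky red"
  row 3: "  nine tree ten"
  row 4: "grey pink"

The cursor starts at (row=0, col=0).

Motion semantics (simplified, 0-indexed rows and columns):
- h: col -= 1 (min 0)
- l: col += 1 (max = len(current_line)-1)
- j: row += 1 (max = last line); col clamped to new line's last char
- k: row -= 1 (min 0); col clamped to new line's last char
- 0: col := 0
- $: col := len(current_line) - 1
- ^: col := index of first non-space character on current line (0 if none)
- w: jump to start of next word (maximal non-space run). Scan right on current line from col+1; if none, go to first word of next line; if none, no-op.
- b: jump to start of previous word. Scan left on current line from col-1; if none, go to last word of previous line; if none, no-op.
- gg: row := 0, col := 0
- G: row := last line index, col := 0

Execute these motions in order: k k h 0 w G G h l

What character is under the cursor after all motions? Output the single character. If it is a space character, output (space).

After 1 (k): row=0 col=0 char='n'
After 2 (k): row=0 col=0 char='n'
After 3 (h): row=0 col=0 char='n'
After 4 (0): row=0 col=0 char='n'
After 5 (w): row=0 col=6 char='b'
After 6 (G): row=4 col=0 char='g'
After 7 (G): row=4 col=0 char='g'
After 8 (h): row=4 col=0 char='g'
After 9 (l): row=4 col=1 char='r'

Answer: r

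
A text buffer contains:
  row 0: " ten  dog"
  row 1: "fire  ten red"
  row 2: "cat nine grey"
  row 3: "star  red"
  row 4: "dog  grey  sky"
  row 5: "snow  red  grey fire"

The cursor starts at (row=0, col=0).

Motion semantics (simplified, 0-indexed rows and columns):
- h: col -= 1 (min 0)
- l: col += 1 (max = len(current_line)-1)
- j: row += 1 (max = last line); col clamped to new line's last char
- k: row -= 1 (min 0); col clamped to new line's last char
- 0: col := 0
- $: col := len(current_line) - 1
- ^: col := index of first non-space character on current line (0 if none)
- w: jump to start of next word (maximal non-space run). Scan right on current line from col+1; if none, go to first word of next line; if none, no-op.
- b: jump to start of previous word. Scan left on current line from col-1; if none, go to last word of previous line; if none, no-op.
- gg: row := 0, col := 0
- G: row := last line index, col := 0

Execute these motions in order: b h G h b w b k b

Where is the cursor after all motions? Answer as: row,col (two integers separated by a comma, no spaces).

After 1 (b): row=0 col=0 char='_'
After 2 (h): row=0 col=0 char='_'
After 3 (G): row=5 col=0 char='s'
After 4 (h): row=5 col=0 char='s'
After 5 (b): row=4 col=11 char='s'
After 6 (w): row=5 col=0 char='s'
After 7 (b): row=4 col=11 char='s'
After 8 (k): row=3 col=8 char='d'
After 9 (b): row=3 col=6 char='r'

Answer: 3,6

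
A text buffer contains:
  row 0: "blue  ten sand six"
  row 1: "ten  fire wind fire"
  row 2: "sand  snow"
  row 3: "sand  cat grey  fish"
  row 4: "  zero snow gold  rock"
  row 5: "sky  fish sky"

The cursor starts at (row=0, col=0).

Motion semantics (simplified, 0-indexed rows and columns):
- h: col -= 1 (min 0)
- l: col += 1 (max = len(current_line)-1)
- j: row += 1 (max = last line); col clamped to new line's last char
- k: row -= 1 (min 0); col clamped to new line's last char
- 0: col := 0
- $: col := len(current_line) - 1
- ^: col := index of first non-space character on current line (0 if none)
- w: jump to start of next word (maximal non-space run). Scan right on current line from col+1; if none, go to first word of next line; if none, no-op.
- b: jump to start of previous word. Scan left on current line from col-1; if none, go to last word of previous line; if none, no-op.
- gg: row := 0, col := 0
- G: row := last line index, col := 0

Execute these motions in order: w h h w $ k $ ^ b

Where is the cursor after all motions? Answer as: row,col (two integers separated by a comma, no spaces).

Answer: 0,0

Derivation:
After 1 (w): row=0 col=6 char='t'
After 2 (h): row=0 col=5 char='_'
After 3 (h): row=0 col=4 char='_'
After 4 (w): row=0 col=6 char='t'
After 5 ($): row=0 col=17 char='x'
After 6 (k): row=0 col=17 char='x'
After 7 ($): row=0 col=17 char='x'
After 8 (^): row=0 col=0 char='b'
After 9 (b): row=0 col=0 char='b'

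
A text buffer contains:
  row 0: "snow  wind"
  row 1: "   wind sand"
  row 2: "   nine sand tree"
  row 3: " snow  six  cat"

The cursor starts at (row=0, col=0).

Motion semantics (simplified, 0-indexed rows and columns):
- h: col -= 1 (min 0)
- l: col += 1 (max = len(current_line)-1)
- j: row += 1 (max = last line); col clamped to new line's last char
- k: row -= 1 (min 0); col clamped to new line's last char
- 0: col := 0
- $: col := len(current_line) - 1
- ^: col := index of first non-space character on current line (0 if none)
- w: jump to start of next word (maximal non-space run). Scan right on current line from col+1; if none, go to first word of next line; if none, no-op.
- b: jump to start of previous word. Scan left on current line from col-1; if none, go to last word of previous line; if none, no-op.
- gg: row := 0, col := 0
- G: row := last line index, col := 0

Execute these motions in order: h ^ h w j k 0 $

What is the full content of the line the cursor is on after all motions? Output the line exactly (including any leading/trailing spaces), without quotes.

Answer: snow  wind

Derivation:
After 1 (h): row=0 col=0 char='s'
After 2 (^): row=0 col=0 char='s'
After 3 (h): row=0 col=0 char='s'
After 4 (w): row=0 col=6 char='w'
After 5 (j): row=1 col=6 char='d'
After 6 (k): row=0 col=6 char='w'
After 7 (0): row=0 col=0 char='s'
After 8 ($): row=0 col=9 char='d'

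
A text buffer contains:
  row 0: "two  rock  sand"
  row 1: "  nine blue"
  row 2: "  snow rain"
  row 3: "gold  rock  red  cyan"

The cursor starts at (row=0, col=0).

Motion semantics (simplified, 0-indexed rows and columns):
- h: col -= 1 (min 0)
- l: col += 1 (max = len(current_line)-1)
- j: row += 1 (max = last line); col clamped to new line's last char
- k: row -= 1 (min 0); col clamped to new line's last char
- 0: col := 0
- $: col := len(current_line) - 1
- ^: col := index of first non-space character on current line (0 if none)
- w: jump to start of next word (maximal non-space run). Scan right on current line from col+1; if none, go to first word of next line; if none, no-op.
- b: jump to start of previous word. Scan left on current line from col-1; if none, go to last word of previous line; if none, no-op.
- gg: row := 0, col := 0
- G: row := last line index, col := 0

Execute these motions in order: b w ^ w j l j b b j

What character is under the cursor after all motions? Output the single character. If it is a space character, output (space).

Answer: r

Derivation:
After 1 (b): row=0 col=0 char='t'
After 2 (w): row=0 col=5 char='r'
After 3 (^): row=0 col=0 char='t'
After 4 (w): row=0 col=5 char='r'
After 5 (j): row=1 col=5 char='e'
After 6 (l): row=1 col=6 char='_'
After 7 (j): row=2 col=6 char='_'
After 8 (b): row=2 col=2 char='s'
After 9 (b): row=1 col=7 char='b'
After 10 (j): row=2 col=7 char='r'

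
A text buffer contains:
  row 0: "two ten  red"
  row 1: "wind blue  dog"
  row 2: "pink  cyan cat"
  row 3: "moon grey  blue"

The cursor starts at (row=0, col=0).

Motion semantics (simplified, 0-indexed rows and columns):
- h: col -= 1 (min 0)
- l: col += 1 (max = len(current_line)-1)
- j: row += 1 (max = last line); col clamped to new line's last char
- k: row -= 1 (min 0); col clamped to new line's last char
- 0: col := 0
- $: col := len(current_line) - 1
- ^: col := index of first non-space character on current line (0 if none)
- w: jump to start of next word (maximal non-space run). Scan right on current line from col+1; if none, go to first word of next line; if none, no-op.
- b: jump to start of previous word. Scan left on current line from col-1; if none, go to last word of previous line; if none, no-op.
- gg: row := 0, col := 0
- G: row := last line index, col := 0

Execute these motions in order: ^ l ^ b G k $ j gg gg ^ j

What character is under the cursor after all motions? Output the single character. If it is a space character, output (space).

Answer: w

Derivation:
After 1 (^): row=0 col=0 char='t'
After 2 (l): row=0 col=1 char='w'
After 3 (^): row=0 col=0 char='t'
After 4 (b): row=0 col=0 char='t'
After 5 (G): row=3 col=0 char='m'
After 6 (k): row=2 col=0 char='p'
After 7 ($): row=2 col=13 char='t'
After 8 (j): row=3 col=13 char='u'
After 9 (gg): row=0 col=0 char='t'
After 10 (gg): row=0 col=0 char='t'
After 11 (^): row=0 col=0 char='t'
After 12 (j): row=1 col=0 char='w'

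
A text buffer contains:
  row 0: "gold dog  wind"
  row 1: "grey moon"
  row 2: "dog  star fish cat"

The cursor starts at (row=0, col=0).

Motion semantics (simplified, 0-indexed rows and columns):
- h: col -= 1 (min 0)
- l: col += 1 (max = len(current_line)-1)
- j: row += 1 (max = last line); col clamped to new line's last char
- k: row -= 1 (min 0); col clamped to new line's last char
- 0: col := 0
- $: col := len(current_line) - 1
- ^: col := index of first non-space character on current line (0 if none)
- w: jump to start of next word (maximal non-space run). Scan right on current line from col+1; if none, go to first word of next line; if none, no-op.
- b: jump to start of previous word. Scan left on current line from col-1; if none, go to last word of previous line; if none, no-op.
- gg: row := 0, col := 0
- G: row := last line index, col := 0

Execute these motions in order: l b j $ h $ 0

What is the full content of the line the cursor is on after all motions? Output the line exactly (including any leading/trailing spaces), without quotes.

Answer: grey moon

Derivation:
After 1 (l): row=0 col=1 char='o'
After 2 (b): row=0 col=0 char='g'
After 3 (j): row=1 col=0 char='g'
After 4 ($): row=1 col=8 char='n'
After 5 (h): row=1 col=7 char='o'
After 6 ($): row=1 col=8 char='n'
After 7 (0): row=1 col=0 char='g'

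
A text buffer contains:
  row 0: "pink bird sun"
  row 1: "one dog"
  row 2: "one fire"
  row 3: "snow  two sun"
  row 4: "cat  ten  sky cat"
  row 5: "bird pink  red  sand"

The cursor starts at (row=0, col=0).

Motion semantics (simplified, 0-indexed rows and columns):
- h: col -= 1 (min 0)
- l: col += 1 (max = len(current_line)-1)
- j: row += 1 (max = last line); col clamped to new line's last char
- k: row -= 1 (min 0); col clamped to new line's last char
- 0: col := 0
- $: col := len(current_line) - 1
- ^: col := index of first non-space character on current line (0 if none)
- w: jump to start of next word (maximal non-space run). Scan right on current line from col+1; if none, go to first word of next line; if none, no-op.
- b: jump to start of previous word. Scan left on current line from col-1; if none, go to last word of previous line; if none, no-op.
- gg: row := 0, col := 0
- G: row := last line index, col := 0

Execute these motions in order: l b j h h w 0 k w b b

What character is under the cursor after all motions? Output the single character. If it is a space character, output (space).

Answer: p

Derivation:
After 1 (l): row=0 col=1 char='i'
After 2 (b): row=0 col=0 char='p'
After 3 (j): row=1 col=0 char='o'
After 4 (h): row=1 col=0 char='o'
After 5 (h): row=1 col=0 char='o'
After 6 (w): row=1 col=4 char='d'
After 7 (0): row=1 col=0 char='o'
After 8 (k): row=0 col=0 char='p'
After 9 (w): row=0 col=5 char='b'
After 10 (b): row=0 col=0 char='p'
After 11 (b): row=0 col=0 char='p'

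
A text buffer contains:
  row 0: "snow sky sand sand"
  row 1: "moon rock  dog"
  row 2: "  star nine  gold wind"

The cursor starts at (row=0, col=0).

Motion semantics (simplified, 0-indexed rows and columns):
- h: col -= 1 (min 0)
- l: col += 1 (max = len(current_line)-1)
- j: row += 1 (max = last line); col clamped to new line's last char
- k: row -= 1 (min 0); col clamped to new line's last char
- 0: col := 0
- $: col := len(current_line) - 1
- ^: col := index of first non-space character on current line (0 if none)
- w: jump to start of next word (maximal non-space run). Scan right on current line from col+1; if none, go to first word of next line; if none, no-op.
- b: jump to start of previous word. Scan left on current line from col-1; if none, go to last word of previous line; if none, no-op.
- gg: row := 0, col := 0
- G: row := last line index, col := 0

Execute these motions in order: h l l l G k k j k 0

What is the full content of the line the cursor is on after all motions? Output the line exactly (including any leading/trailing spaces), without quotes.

After 1 (h): row=0 col=0 char='s'
After 2 (l): row=0 col=1 char='n'
After 3 (l): row=0 col=2 char='o'
After 4 (l): row=0 col=3 char='w'
After 5 (G): row=2 col=0 char='_'
After 6 (k): row=1 col=0 char='m'
After 7 (k): row=0 col=0 char='s'
After 8 (j): row=1 col=0 char='m'
After 9 (k): row=0 col=0 char='s'
After 10 (0): row=0 col=0 char='s'

Answer: snow sky sand sand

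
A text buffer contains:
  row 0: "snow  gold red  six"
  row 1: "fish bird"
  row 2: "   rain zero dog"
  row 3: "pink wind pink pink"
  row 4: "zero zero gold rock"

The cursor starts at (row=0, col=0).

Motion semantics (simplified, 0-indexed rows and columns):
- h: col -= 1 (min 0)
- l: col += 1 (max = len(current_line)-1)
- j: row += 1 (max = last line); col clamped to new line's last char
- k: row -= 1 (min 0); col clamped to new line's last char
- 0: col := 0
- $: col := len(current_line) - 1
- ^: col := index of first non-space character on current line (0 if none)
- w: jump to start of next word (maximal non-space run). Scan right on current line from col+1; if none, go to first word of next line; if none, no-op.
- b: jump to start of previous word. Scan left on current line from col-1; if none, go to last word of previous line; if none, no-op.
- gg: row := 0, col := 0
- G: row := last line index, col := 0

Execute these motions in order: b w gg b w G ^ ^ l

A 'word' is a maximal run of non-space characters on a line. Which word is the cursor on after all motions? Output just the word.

After 1 (b): row=0 col=0 char='s'
After 2 (w): row=0 col=6 char='g'
After 3 (gg): row=0 col=0 char='s'
After 4 (b): row=0 col=0 char='s'
After 5 (w): row=0 col=6 char='g'
After 6 (G): row=4 col=0 char='z'
After 7 (^): row=4 col=0 char='z'
After 8 (^): row=4 col=0 char='z'
After 9 (l): row=4 col=1 char='e'

Answer: zero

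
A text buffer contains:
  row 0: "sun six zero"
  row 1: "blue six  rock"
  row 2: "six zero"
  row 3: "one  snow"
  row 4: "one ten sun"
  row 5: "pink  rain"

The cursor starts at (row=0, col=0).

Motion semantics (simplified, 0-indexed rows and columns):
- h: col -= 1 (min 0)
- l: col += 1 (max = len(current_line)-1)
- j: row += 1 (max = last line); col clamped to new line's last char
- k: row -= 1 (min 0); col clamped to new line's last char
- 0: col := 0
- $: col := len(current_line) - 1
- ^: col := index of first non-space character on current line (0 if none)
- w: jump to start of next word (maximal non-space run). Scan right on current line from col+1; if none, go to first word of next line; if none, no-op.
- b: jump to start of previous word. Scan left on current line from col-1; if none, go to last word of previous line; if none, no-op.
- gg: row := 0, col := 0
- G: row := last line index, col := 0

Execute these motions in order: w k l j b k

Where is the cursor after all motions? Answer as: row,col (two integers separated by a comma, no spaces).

Answer: 0,0

Derivation:
After 1 (w): row=0 col=4 char='s'
After 2 (k): row=0 col=4 char='s'
After 3 (l): row=0 col=5 char='i'
After 4 (j): row=1 col=5 char='s'
After 5 (b): row=1 col=0 char='b'
After 6 (k): row=0 col=0 char='s'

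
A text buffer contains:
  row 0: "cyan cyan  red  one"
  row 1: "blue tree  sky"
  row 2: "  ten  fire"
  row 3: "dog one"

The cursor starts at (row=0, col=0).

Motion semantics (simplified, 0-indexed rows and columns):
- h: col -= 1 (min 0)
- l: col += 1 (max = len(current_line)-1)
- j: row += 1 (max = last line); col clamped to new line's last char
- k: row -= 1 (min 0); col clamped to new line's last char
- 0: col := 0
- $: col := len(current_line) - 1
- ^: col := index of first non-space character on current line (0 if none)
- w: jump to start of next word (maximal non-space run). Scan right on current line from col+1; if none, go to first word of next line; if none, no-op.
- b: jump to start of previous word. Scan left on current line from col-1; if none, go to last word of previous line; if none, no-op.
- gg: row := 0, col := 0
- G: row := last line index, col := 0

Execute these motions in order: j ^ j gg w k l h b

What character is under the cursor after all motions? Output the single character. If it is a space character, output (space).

After 1 (j): row=1 col=0 char='b'
After 2 (^): row=1 col=0 char='b'
After 3 (j): row=2 col=0 char='_'
After 4 (gg): row=0 col=0 char='c'
After 5 (w): row=0 col=5 char='c'
After 6 (k): row=0 col=5 char='c'
After 7 (l): row=0 col=6 char='y'
After 8 (h): row=0 col=5 char='c'
After 9 (b): row=0 col=0 char='c'

Answer: c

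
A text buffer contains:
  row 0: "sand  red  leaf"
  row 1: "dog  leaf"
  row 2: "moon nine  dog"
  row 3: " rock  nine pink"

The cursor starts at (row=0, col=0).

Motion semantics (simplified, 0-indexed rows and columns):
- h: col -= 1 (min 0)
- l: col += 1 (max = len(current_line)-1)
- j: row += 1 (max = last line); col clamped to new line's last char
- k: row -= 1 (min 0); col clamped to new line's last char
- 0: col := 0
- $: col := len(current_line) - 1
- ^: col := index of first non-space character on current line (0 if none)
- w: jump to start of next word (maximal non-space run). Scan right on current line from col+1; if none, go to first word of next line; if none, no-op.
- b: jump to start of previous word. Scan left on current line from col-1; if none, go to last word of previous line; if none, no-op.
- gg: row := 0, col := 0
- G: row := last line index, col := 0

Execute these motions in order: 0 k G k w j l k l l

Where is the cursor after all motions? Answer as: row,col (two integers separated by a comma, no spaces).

Answer: 2,8

Derivation:
After 1 (0): row=0 col=0 char='s'
After 2 (k): row=0 col=0 char='s'
After 3 (G): row=3 col=0 char='_'
After 4 (k): row=2 col=0 char='m'
After 5 (w): row=2 col=5 char='n'
After 6 (j): row=3 col=5 char='_'
After 7 (l): row=3 col=6 char='_'
After 8 (k): row=2 col=6 char='i'
After 9 (l): row=2 col=7 char='n'
After 10 (l): row=2 col=8 char='e'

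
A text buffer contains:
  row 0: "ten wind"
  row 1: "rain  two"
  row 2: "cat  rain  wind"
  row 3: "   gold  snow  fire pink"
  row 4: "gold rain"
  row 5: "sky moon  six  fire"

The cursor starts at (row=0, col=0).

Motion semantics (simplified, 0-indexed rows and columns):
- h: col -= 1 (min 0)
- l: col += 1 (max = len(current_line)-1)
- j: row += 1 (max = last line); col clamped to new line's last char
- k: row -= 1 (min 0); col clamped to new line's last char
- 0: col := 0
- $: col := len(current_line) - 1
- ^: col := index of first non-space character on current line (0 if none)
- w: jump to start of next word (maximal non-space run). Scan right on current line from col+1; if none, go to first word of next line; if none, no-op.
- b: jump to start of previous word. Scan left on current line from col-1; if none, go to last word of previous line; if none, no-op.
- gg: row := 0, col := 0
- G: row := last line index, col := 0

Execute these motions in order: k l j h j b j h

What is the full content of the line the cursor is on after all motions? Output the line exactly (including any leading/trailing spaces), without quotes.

Answer: cat  rain  wind

Derivation:
After 1 (k): row=0 col=0 char='t'
After 2 (l): row=0 col=1 char='e'
After 3 (j): row=1 col=1 char='a'
After 4 (h): row=1 col=0 char='r'
After 5 (j): row=2 col=0 char='c'
After 6 (b): row=1 col=6 char='t'
After 7 (j): row=2 col=6 char='a'
After 8 (h): row=2 col=5 char='r'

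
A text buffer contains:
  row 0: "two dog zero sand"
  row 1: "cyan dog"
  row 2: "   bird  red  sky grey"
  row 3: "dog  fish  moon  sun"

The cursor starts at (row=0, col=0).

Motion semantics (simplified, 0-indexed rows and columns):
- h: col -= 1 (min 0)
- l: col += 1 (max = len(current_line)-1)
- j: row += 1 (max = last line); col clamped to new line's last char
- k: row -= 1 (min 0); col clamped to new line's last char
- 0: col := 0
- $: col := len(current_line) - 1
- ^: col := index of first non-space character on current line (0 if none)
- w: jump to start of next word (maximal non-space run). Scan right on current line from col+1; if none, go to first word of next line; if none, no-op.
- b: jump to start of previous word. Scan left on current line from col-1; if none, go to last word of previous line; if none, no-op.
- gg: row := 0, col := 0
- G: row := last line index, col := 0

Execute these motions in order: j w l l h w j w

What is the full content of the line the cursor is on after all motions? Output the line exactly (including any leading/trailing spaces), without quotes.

After 1 (j): row=1 col=0 char='c'
After 2 (w): row=1 col=5 char='d'
After 3 (l): row=1 col=6 char='o'
After 4 (l): row=1 col=7 char='g'
After 5 (h): row=1 col=6 char='o'
After 6 (w): row=2 col=3 char='b'
After 7 (j): row=3 col=3 char='_'
After 8 (w): row=3 col=5 char='f'

Answer: dog  fish  moon  sun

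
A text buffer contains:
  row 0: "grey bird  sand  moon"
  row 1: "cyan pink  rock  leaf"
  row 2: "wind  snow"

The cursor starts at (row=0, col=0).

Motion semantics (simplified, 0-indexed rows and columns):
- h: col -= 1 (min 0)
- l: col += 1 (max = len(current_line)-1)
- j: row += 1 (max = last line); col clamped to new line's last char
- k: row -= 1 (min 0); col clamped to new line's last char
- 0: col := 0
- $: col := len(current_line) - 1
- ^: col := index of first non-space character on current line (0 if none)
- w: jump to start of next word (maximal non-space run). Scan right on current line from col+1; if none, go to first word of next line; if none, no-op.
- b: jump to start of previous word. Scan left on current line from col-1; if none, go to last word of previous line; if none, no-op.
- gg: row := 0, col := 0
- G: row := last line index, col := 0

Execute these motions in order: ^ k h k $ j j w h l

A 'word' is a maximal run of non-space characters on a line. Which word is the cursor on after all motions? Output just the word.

Answer: snow

Derivation:
After 1 (^): row=0 col=0 char='g'
After 2 (k): row=0 col=0 char='g'
After 3 (h): row=0 col=0 char='g'
After 4 (k): row=0 col=0 char='g'
After 5 ($): row=0 col=20 char='n'
After 6 (j): row=1 col=20 char='f'
After 7 (j): row=2 col=9 char='w'
After 8 (w): row=2 col=9 char='w'
After 9 (h): row=2 col=8 char='o'
After 10 (l): row=2 col=9 char='w'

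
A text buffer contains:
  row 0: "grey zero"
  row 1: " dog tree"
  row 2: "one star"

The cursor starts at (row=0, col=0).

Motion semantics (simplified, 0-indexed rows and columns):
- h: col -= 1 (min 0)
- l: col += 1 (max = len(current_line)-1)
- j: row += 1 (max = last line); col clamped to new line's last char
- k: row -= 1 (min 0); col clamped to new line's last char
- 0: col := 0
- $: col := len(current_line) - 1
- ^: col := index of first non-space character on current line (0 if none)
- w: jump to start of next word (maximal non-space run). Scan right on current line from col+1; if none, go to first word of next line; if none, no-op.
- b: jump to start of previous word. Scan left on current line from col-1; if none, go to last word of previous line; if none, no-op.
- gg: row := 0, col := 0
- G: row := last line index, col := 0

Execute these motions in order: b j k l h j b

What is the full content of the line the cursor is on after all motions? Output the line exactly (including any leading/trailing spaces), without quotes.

After 1 (b): row=0 col=0 char='g'
After 2 (j): row=1 col=0 char='_'
After 3 (k): row=0 col=0 char='g'
After 4 (l): row=0 col=1 char='r'
After 5 (h): row=0 col=0 char='g'
After 6 (j): row=1 col=0 char='_'
After 7 (b): row=0 col=5 char='z'

Answer: grey zero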